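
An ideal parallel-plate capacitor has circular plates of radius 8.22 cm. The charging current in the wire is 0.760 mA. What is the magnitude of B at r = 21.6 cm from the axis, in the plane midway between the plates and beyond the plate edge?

By continuity the displacement current in the gap matches the conduction current: I_d = 7.60×10^-4 A.
Outside the plates the loop encloses all of I_d, so B·2πr = μ₀ I_d and B = 7.04×10^-10 T.

7.04×10^-10 T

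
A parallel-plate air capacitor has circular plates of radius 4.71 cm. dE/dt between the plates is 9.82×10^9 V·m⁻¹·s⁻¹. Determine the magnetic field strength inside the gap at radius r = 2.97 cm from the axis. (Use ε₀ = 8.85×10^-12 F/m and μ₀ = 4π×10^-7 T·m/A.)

Total displacement current: I_d = ε₀(πR²)(dE/dt) = (8.85×10^-12)(6.969×10^-3)(9.82×10^9) = 6.057×10^-4 A.
∮B·dl = μ₀ I_d,enc with I_d,enc = I_d r²/R² = 2.408×10^-4 A; so B = μ₀ I_d,enc/(2πr) = 1.62×10^-9 T.

1.62×10^-9 T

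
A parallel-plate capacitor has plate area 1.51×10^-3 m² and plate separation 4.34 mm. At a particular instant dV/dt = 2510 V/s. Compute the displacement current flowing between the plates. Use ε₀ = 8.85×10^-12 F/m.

The field between the plates is E = V/d, so dE/dt = (2510)/(4.34×10^-3 m) = 5.783×10^5 V/(m·s).
I_d = ε₀ A (dE/dt) = (8.85×10^-12)(1.51×10^-3)(5.783×10^5) = 7.73×10^-9 A.

7.73×10^-9 A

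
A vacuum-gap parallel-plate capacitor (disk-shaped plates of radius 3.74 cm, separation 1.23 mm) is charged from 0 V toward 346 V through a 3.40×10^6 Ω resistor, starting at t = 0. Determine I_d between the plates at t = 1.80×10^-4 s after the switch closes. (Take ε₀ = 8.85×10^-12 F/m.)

1.91×10^-5 A

C = ε₀A/d = (8.85×10^-12)(4.394×10^-3)/(1.23×10^-3) = 3.162×10^-11 F, so τ = RC = 1.075×10^-4 s.
The conduction current is I(t) = (V₀/R) e^(−t/τ), and the displacement current between the plates equals it.
t/τ = 1.674; I_d = (346/3.40×10^6) · e^(−1.674) = (1.018×10^-4)(0.1875) = 1.91×10^-5 A.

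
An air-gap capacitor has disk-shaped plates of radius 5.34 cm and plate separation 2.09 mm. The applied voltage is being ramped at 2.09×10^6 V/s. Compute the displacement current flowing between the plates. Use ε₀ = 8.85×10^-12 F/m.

E = V/d so dE/dt = (dV/dt)/d = 1.000×10^9 V/(m·s), and I_d = ε₀ A dE/dt = (8.85×10^-12)(8.958×10^-3)(1.000×10^9) = 7.93×10^-5 A.

7.93×10^-5 A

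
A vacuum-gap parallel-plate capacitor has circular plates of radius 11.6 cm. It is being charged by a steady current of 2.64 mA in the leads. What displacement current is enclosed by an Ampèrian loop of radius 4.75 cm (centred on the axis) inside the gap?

4.43×10^-4 A

By continuity the displacement current in the gap matches the conduction current: I_d = 2.64×10^-3 A.
Through an area πr² the displacement current is I_d·(πr²/πR²) = I_d (r/R)² = 4.43×10^-4 A.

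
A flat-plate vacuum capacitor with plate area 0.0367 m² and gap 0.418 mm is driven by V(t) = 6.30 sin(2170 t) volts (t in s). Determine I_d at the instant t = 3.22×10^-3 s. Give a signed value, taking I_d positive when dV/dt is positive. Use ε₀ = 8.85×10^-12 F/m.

8.10×10^-6 A

C = ε₀A/d = (8.85×10^-12)(0.0367)/(4.18×10^-4) = 7.770×10^-10 F. dV/dt = V₀ω·cos(ωt); at ωt = 6.9874 rad this factor is 0.7621.
I_d = C dV/dt = (7.770×10^-10)(6.30)(2170)(0.7621) = 8.10×10^-6 A.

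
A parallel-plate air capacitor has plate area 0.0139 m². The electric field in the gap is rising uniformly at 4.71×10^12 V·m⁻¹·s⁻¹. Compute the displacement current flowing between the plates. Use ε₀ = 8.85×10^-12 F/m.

0.579 A

With a uniform field, Φ_E = EA, so I_d = ε₀ A dE/dt = 0.579 A.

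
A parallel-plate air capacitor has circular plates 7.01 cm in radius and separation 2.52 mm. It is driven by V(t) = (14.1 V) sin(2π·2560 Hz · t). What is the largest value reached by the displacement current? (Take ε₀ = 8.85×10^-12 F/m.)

1.23×10^-5 A

(dE/dt)_max = V₀ω/d = 8.997×10^7 V/(m·s); ω = 2πf = 1.608×10^4 rad/s.
I_d,max = ε₀ A (dE/dt)_max = (8.85×10^-12)(0.01544)(8.997×10^7) = 1.23×10^-5 A.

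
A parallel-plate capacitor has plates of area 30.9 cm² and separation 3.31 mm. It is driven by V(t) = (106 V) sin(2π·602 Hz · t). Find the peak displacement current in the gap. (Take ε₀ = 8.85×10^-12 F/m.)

(dE/dt)_max = V₀ω/d = 1.211×10^8 V/(m·s); ω = 2πf = 3782 rad/s.
I_d,max = ε₀ A (dE/dt)_max = (8.85×10^-12)(3.09×10^-3)(1.211×10^8) = 3.31×10^-6 A.

3.31×10^-6 A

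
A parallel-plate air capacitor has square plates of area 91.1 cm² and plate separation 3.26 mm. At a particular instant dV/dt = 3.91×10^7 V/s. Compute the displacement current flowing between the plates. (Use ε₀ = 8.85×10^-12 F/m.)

9.67×10^-4 A

C = ε₀A/d = (8.85×10^-12)(9.11×10^-3)/(3.26×10^-3) = 2.473×10^-11 F.
I_d = C dV/dt = (2.473×10^-11)(3.91×10^7) = 9.67×10^-4 A.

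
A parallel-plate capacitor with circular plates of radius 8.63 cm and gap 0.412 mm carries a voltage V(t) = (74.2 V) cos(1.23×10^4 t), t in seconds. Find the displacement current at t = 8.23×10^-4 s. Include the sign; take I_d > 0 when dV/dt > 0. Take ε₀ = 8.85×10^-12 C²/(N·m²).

2.95×10^-4 A

dE/dt = (V₀ω/d)·−sin(ωt) with ωt = 10.1229 rad: (74.2)(1.23×10^4)(0.6428)/(4.12×10^-4) = 1.424×10^9 V/(m·s).
I_d = ε₀ A dE/dt = (8.85×10^-12)(0.02340)(1.424×10^9) = 2.95×10^-4 A.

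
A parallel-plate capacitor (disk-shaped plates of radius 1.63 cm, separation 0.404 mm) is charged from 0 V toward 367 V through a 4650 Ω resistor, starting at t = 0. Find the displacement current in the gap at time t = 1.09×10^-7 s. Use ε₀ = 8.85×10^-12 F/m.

C = ε₀A/d = (8.85×10^-12)(8.347×10^-4)/(4.04×10^-4) = 1.828×10^-11 F, so τ = RC = 8.500×10^-8 s.
The conduction current is I(t) = (V₀/R) e^(−t/τ), and the displacement current between the plates equals it.
t/τ = 1.282; I_d = (367/4650) · e^(−1.282) = (0.07892)(0.2775) = 0.0219 A.

0.0219 A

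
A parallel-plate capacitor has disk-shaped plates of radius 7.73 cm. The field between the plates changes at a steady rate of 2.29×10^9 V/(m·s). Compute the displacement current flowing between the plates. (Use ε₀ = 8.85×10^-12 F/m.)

3.80×10^-4 A

I_d = ε₀ A (dE/dt) = (8.85×10^-12)(0.01877 m²)(2.29×10^9) = 3.80×10^-4 A.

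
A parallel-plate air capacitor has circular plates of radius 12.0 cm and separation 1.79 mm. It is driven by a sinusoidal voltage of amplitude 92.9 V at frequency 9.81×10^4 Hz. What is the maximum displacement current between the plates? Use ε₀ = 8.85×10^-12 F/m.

0.0128 A

C = ε₀A/d = (8.85×10^-12)(0.04524)/(1.79×10^-3) = 2.237×10^-10 F; ω = 2πf = 6.164×10^5 rad/s.
I_d = C dV/dt, so |I_d|_max = C V₀ ω = (2.237×10^-10)(92.9)(6.164×10^5) = 0.0128 A.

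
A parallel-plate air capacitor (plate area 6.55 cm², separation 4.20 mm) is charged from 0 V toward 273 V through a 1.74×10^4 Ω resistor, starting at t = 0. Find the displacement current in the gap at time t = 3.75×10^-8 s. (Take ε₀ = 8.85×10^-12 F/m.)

3.29×10^-3 A

C = ε₀A/d = (8.85×10^-12)(6.55×10^-4)/(4.20×10^-3) = 1.380×10^-12 F and τ = RC = 2.401×10^-8 s. I_d in the gap equals the RC charging current.
I_d(t) = (V₀/R) e^(−t/τ) = 0.01569 · e^(−1.562) = 3.29×10^-3 A.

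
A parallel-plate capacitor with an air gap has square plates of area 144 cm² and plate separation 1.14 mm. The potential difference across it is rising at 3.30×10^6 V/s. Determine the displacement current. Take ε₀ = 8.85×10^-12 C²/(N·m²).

The displacement current equals the charging current C dV/dt. With C = ε₀A/d = (8.85×10^-12)(0.0144)/(1.14×10^-3) = 1.118×10^-10 F, I_d = (1.118×10^-10)(3.30×10^6) = 3.69×10^-4 A.

3.69×10^-4 A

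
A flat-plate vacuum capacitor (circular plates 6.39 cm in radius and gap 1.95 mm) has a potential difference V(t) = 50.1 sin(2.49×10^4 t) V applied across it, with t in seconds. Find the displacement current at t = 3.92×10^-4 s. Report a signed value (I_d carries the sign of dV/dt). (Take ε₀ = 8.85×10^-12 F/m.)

C = ε₀A/d = (8.85×10^-12)(0.01283)/(1.95×10^-3) = 5.823×10^-11 F. dV/dt = V₀ω·cos(ωt); at ωt = 9.7608 rad this factor is -0.9441.
I_d = C dV/dt = (5.823×10^-11)(50.1)(2.49×10^4)(-0.9441) = -6.86×10^-5 A.

-6.86×10^-5 A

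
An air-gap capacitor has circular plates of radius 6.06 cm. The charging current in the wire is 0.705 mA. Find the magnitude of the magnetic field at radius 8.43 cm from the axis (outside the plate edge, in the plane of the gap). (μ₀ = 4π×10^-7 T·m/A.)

1.67×10^-9 T

No conduction current crosses the gap, so I_d there equals the 7.05×10^-4 A in the leads.
For r ≥ R the full I_d is enclosed: B = μ₀ I_d/(2πr) = (4π×10^-7)(7.05×10^-4)/(2π·0.0843) = 1.67×10^-9 T.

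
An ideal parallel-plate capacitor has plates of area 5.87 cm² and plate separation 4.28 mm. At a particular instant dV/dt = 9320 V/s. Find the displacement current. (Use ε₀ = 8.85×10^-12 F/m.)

1.13×10^-8 A

The field between the plates is E = V/d, so dE/dt = (9320)/(4.28×10^-3 m) = 2.178×10^6 V/(m·s).
I_d = ε₀ A (dE/dt) = (8.85×10^-12)(5.87×10^-4)(2.178×10^6) = 1.13×10^-8 A.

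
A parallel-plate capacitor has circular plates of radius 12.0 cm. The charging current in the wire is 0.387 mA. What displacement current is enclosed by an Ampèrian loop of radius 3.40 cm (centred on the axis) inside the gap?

No conduction current crosses the gap, so I_d there equals the 3.87×10^-4 A in the leads.
Through an area πr² the displacement current is I_d·(πr²/πR²) = I_d (r/R)² = 3.11×10^-5 A.

3.11×10^-5 A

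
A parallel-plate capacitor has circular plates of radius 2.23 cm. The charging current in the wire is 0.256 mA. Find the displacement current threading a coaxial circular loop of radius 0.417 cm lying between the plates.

8.95×10^-6 A

Between the plates the displacement current equals the wire current: I_d = 0.256 mA = 2.56×10^-4 A.
The field is uniform, so I_d,enc = I_d (r/R)² = (2.56×10^-4)(0.417/2.23)² = 8.95×10^-6 A.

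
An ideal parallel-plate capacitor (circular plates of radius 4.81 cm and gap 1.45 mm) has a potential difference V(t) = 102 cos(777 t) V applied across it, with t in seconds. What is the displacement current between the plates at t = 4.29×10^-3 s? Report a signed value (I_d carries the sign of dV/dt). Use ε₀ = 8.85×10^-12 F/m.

dV/dt = (102)(777)·−sin(3.33333) = 1.510×10^4 V/s.
I_d = C dV/dt with C = ε₀A/d = (8.85×10^-12)(7.268×10^-3)/(1.45×10^-3) = 4.436×10^-11 F, so I_d = (4.436×10^-11)(1.510×10^4) = 6.70×10^-7 A.

6.70×10^-7 A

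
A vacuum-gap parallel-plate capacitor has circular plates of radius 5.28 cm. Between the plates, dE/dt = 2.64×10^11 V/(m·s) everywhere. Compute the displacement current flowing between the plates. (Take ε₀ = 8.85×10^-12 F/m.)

I_d = ε₀ A (dE/dt) = (8.85×10^-12)(8.758×10^-3 m²)(2.64×10^11) = 0.0205 A.

0.0205 A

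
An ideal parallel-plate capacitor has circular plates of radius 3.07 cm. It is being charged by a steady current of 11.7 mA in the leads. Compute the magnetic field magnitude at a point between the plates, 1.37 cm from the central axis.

3.40×10^-8 T

No conduction current crosses the gap, so I_d there equals the 0.0117 A in the leads.
∮B·dl = μ₀ I_d,enc with I_d,enc = I_d r²/R² = 2.330×10^-3 A; so B = μ₀ I_d,enc/(2πr) = 3.40×10^-8 T.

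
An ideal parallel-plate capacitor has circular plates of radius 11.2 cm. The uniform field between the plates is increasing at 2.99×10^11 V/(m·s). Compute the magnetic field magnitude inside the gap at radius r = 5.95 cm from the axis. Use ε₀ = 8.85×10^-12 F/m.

9.89×10^-8 T

Through the whole plate area (πR² = 0.03941 m²), I_d = ε₀ πR² dE/dt = 0.1043 A.
For r < R the Ampère–Maxwell law gives B(2πr) = μ₀ I_d (r²/R²), so B = μ₀ I_d r/(2πR²) = (4π×10^-7)(0.1043)(0.0595)/(2π·0.112²) = 9.89×10^-8 T.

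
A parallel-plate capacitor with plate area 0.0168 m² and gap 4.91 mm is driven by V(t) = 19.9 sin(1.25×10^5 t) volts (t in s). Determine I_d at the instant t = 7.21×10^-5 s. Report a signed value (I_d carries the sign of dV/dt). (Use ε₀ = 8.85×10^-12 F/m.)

-6.90×10^-5 A

dV/dt = (19.9)(1.25×10^5)·cos(9.0125) = -2.279×10^6 V/s.
I_d = C dV/dt with C = ε₀A/d = (8.85×10^-12)(0.0168)/(4.91×10^-3) = 3.028×10^-11 F, so I_d = (3.028×10^-11)(-2.279×10^6) = -6.90×10^-5 A.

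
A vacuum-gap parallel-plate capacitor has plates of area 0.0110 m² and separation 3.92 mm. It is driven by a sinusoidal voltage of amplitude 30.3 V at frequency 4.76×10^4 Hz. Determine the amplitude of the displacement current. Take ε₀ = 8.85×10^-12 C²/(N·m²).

C = ε₀A/d = (8.85×10^-12)(0.0110)/(3.92×10^-3) = 2.483×10^-11 F; ω = 2πf = 2.991×10^5 rad/s.
I_d = C dV/dt, so |I_d|_max = C V₀ ω = (2.483×10^-11)(30.3)(2.991×10^5) = 2.25×10^-4 A.

2.25×10^-4 A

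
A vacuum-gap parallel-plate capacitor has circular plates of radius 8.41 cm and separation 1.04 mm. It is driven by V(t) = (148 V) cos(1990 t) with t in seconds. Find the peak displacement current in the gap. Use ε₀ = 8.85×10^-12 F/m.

(dE/dt)_max = V₀ω/d = 2.832×10^8 V/(m·s); ω = 1990 rad/s.
I_d,max = ε₀ A (dE/dt)_max = (8.85×10^-12)(0.02222)(2.832×10^8) = 5.57×10^-5 A.

5.57×10^-5 A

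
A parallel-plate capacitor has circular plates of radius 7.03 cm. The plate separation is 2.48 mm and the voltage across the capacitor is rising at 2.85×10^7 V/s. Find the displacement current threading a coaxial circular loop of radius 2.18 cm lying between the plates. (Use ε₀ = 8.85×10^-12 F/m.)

1.52×10^-4 A

With E = V/d, dE/dt = 1.149×10^10 V/(m·s) and πR² = 0.01553 m², giving I_d = ε₀ πR² dE/dt = 1.579×10^-3 A.
Since J_d is uniform, the enclosed fraction is (r/R)² = 0.09616, giving I_d,enc = 1.52×10^-4 A.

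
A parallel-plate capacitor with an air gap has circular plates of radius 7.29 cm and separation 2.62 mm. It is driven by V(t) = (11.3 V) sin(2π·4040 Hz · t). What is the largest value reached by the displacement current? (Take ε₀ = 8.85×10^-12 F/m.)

The displacement current equals the conduction current C dV/dt, which peaks at C V₀ ω.
With C = ε₀A/d = (8.85×10^-12)(0.01670)/(2.62×10^-3) = 5.641×10^-11 F and ω = 2πf = 2.538×10^4 rad/s, I_d,max = (5.641×10^-11)(11.3)(2.538×10^4) = 1.62×10^-5 A.

1.62×10^-5 A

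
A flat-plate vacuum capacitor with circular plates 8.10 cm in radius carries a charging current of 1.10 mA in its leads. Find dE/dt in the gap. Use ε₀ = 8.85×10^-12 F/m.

By continuity, I_d in the gap equals the 1.10 mA flowing in the wire.
Since I_d = ε₀ A dE/dt, dE/dt = I_d/(ε₀A) = (1.10×10^-3)/((8.85×10^-12)(0.02061)) = 6.03×10^9 V/(m·s).

6.03×10^9 V/(m·s)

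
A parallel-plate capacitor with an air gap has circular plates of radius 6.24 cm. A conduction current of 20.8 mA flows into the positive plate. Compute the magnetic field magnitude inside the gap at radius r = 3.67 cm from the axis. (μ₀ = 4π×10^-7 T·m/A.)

No conduction current crosses the gap, so I_d there equals the 0.0208 A in the leads.
∮B·dl = μ₀ I_d,enc with I_d,enc = I_d r²/R² = 7.195×10^-3 A; so B = μ₀ I_d,enc/(2πr) = 3.92×10^-8 T.

3.92×10^-8 T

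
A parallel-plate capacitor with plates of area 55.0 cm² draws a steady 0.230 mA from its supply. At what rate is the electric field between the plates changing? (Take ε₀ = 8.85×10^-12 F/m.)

The displacement current between the plates equals the conduction current, I_d = 0.230 mA.
Since I_d = ε₀ A dE/dt, dE/dt = I_d/(ε₀A) = (2.30×10^-4)/((8.85×10^-12)(5.50×10^-3)) = 4.73×10^9 V/(m·s).

4.73×10^9 V/(m·s)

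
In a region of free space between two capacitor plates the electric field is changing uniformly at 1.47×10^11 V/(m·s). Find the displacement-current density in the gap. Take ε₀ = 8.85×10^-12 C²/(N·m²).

The displacement-current density is ε₀ ∂E/∂t = (8.85×10^-12)(1.47×10^11) = 1.30 A/m².

1.30 A/m²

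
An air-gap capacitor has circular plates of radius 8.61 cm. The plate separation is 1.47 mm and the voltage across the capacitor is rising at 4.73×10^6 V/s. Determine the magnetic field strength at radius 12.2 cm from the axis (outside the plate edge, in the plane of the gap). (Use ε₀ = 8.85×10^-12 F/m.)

1.09×10^-9 T

dE/dt = (dV/dt)/d = 3.218×10^9 V/(m·s); I_d = ε₀(πR²)(dE/dt) = (8.85×10^-12)(0.02329)(3.218×10^9) = 6.633×10^-4 A.
With r > R the enclosed displacement current is the full I_d; B = μ₀ I_d / (2πr) = 1.09×10^-9 T.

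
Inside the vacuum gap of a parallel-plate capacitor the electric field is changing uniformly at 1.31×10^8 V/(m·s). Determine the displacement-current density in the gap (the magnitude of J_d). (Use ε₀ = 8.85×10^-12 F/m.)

1.16×10^-3 A/m²

J_d = ε₀ ∂E/∂t, so J_d = 1.16×10^-3 A/m².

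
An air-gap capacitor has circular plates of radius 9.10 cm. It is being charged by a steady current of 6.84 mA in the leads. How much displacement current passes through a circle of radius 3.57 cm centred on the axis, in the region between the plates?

1.05×10^-3 A

Between the plates the displacement current equals the wire current: I_d = 6.84 mA = 6.84×10^-3 A.
Since J_d is uniform, the enclosed fraction is (r/R)² = 0.1539, giving I_d,enc = 1.05×10^-3 A.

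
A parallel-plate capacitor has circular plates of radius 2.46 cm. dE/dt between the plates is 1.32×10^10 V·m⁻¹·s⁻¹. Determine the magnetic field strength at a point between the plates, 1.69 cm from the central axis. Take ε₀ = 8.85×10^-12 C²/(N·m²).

I_d = ε₀ dΦ_E/dt = ε₀ πR² (dE/dt) = (8.85×10^-12)(1.901×10^-3)(1.32×10^10) = 2.221×10^-4 A through the full plate area.
∮B·dl = μ₀ I_d,enc with I_d,enc = I_d r²/R² = 1.048×10^-4 A; so B = μ₀ I_d,enc/(2πr) = 1.24×10^-9 T.

1.24×10^-9 T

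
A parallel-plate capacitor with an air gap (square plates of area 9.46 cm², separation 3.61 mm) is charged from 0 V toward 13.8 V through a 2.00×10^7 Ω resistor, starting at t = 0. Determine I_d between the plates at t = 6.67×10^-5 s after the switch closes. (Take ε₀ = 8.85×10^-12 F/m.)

C = ε₀A/d = (8.85×10^-12)(9.46×10^-4)/(3.61×10^-3) = 2.319×10^-12 F and τ = RC = 4.638×10^-5 s. I_d in the gap equals the RC charging current.
I_d(t) = (V₀/R) e^(−t/τ) = 6.900×10^-7 · e^(−1.438) = 1.64×10^-7 A.

1.64×10^-7 A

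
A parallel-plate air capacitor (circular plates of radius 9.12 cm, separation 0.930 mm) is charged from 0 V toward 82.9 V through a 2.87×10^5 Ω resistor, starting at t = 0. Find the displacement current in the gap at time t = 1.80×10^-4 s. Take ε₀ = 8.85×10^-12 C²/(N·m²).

C = ε₀A/d = (8.85×10^-12)(0.02613)/(9.30×10^-4) = 2.487×10^-10 F and τ = RC = 7.138×10^-5 s. I_d in the gap equals the RC charging current.
I_d(t) = (V₀/R) e^(−t/τ) = 2.889×10^-4 · e^(−2.522) = 2.32×10^-5 A.

2.32×10^-5 A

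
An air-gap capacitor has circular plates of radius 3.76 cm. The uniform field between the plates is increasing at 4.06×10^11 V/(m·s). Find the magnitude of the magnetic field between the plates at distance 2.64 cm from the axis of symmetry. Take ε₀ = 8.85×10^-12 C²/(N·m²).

5.96×10^-8 T

Through the whole plate area (πR² = 4.441×10^-3 m²), I_d = ε₀ πR² dE/dt = 0.01596 A.
For r < R the Ampère–Maxwell law gives B(2πr) = μ₀ I_d (r²/R²), so B = μ₀ I_d r/(2πR²) = (4π×10^-7)(0.01596)(0.0264)/(2π·0.0376²) = 5.96×10^-8 T.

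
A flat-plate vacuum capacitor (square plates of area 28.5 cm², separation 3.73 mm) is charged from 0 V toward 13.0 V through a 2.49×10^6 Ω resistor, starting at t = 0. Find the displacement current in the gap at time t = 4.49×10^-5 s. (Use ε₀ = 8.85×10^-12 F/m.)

With C = ε₀A/d = (8.85×10^-12)(2.85×10^-3)/(3.73×10^-3) = 6.762×10^-12 F, the time constant is τ = RC = 1.684×10^-5 s, so t/τ = 2.666 and e^(−t/τ) = 0.06953.
I_d = I_cond = (V₀/R) e^(−t/τ) = (5.221×10^-6)(0.06953) = 3.63×10^-7 A.

3.63×10^-7 A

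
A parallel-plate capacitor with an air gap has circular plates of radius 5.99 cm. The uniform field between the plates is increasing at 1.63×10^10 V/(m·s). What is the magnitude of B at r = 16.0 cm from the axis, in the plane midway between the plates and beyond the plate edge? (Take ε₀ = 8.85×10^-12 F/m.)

Total displacement current: I_d = ε₀(πR²)(dE/dt) = (8.85×10^-12)(0.01127)(1.63×10^10) = 1.626×10^-3 A.
For r ≥ R the full I_d is enclosed: B = μ₀ I_d/(2πr) = (4π×10^-7)(1.626×10^-3)/(2π·0.160) = 2.03×10^-9 T.

2.03×10^-9 T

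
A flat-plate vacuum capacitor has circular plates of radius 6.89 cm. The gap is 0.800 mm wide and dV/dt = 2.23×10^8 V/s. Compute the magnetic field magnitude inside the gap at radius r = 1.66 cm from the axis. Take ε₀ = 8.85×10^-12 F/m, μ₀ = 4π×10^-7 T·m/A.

With E = V/d, dE/dt = 2.788×10^11 V/(m·s) and πR² = 0.01491 m², giving I_d = ε₀ πR² dE/dt = 0.03679 A.
For r < R the Ampère–Maxwell law gives B(2πr) = μ₀ I_d (r²/R²), so B = μ₀ I_d r/(2πR²) = (4π×10^-7)(0.03679)(0.0166)/(2π·0.0689²) = 2.57×10^-8 T.

2.57×10^-8 T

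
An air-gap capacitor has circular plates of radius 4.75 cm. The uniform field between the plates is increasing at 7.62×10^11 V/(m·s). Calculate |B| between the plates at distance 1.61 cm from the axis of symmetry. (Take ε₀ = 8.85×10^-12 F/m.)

Through the whole plate area (πR² = 7.088×10^-3 m²), I_d = ε₀ πR² dE/dt = 0.04780 A.
An Ampèrian loop of radius r encloses a fraction (r/R)² of I_d. Then B·2πr = μ₀ I_d (r/R)², giving B = μ₀ I_d r/(2πR²) = 6.82×10^-8 T.

6.82×10^-8 T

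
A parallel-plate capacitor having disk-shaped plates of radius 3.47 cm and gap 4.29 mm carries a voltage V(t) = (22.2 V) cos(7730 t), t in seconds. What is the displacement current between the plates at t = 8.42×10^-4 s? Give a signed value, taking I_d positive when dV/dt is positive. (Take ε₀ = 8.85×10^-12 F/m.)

dV/dt = (22.2)(7730)·−sin(6.50866) = -3.837×10^4 V/s.
I_d = C dV/dt with C = ε₀A/d = (8.85×10^-12)(3.783×10^-3)/(4.29×10^-3) = 7.804×10^-12 F, so I_d = (7.804×10^-12)(-3.837×10^4) = -2.99×10^-7 A.

-2.99×10^-7 A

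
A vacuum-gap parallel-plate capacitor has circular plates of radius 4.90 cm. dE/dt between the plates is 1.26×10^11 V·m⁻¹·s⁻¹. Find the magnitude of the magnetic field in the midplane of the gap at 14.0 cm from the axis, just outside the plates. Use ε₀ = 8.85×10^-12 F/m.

I_d = ε₀ dΦ_E/dt = ε₀ πR² (dE/dt) = (8.85×10^-12)(7.543×10^-3)(1.26×10^11) = 8.411×10^-3 A through the full plate area.
Outside the plates the loop encloses all of I_d, so B·2πr = μ₀ I_d and B = 1.20×10^-8 T.

1.20×10^-8 T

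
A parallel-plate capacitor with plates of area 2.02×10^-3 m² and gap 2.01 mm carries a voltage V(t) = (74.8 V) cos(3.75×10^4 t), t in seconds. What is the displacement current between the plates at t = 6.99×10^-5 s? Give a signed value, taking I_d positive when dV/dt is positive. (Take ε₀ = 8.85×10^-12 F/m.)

-1.24×10^-5 A

dE/dt = (V₀ω/d)·−sin(ωt) with ωt = 2.62125 rad: (74.8)(3.75×10^4)(-0.4972)/(2.01×10^-3) = -6.939×10^8 V/(m·s).
I_d = ε₀ A dE/dt = (8.85×10^-12)(2.02×10^-3)(-6.939×10^8) = -1.24×10^-5 A.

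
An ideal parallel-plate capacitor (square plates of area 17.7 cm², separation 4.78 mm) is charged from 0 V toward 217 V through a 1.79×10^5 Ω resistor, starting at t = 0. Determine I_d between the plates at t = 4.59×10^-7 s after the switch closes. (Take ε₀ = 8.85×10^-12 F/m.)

C = ε₀A/d = (8.85×10^-12)(1.77×10^-3)/(4.78×10^-3) = 3.277×10^-12 F and τ = RC = 5.866×10^-7 s. I_d in the gap equals the RC charging current.
I_d(t) = (V₀/R) e^(−t/τ) = 1.212×10^-3 · e^(−0.7825) = 5.54×10^-4 A.

5.54×10^-4 A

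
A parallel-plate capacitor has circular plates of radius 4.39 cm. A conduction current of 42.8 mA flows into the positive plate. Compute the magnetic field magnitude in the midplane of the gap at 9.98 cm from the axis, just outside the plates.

By continuity the displacement current in the gap matches the conduction current: I_d = 0.0428 A.
For r ≥ R the full I_d is enclosed: B = μ₀ I_d/(2πr) = (4π×10^-7)(0.0428)/(2π·0.0998) = 8.58×10^-8 T.

8.58×10^-8 T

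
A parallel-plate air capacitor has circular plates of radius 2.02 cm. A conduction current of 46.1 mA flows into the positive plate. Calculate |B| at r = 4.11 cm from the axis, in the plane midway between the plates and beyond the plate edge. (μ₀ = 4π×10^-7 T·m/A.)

2.24×10^-7 T

By continuity the displacement current in the gap matches the conduction current: I_d = 0.0461 A.
Outside the plates the loop encloses all of I_d, so B·2πr = μ₀ I_d and B = 2.24×10^-7 T.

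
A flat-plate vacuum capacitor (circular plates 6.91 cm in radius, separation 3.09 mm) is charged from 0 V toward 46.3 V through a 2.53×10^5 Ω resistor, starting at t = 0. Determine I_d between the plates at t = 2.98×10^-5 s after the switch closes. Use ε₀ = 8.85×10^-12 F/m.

C = ε₀A/d = (8.85×10^-12)(0.01500)/(3.09×10^-3) = 4.296×10^-11 F and τ = RC = 1.087×10^-5 s. I_d in the gap equals the RC charging current.
I_d(t) = (V₀/R) e^(−t/τ) = 1.830×10^-4 · e^(−2.741) = 1.18×10^-5 A.

1.18×10^-5 A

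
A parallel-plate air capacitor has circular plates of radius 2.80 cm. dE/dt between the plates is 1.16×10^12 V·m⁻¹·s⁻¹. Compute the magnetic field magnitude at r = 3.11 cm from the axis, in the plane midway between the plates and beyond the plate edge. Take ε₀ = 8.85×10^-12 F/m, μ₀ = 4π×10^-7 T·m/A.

Through the whole plate area (πR² = 2.463×10^-3 m²), I_d = ε₀ πR² dE/dt = 0.02529 A.
For r ≥ R the full I_d is enclosed: B = μ₀ I_d/(2πr) = (4π×10^-7)(0.02529)/(2π·0.0311) = 1.63×10^-7 T.

1.63×10^-7 T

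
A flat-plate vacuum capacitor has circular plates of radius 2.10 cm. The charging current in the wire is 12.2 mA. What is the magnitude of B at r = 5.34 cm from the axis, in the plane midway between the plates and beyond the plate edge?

Between the plates the displacement current equals the wire current: I_d = 12.2 mA = 0.0122 A.
For r ≥ R the full I_d is enclosed: B = μ₀ I_d/(2πr) = (4π×10^-7)(0.0122)/(2π·0.0534) = 4.57×10^-8 T.

4.57×10^-8 T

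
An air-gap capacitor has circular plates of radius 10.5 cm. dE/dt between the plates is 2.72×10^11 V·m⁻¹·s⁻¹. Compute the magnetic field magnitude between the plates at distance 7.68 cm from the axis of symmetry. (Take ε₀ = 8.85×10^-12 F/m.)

1.16×10^-7 T

Through the whole plate area (πR² = 0.03464 m²), I_d = ε₀ πR² dE/dt = 0.08339 A.
For r < R the Ampère–Maxwell law gives B(2πr) = μ₀ I_d (r²/R²), so B = μ₀ I_d r/(2πR²) = (4π×10^-7)(0.08339)(0.0768)/(2π·0.105²) = 1.16×10^-7 T.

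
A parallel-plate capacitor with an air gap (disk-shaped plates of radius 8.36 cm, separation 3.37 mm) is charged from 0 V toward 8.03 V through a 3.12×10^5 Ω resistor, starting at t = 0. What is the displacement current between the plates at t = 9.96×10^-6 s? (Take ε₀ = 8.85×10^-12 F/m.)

1.48×10^-5 A

C = ε₀A/d = (8.85×10^-12)(0.02196)/(3.37×10^-3) = 5.767×10^-11 F and τ = RC = 1.799×10^-5 s. I_d in the gap equals the RC charging current.
I_d(t) = (V₀/R) e^(−t/τ) = 2.574×10^-5 · e^(−0.5536) = 1.48×10^-5 A.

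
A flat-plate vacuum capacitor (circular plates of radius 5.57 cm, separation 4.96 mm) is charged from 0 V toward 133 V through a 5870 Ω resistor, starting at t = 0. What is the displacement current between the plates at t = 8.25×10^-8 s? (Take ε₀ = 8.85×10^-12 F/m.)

0.0101 A

C = ε₀A/d = (8.85×10^-12)(9.747×10^-3)/(4.96×10^-3) = 1.739×10^-11 F, so τ = RC = 1.021×10^-7 s.
The conduction current is I(t) = (V₀/R) e^(−t/τ), and the displacement current between the plates equals it.
t/τ = 0.8080; I_d = (133/5870) · e^(−0.8080) = (0.02266)(0.4457) = 0.0101 A.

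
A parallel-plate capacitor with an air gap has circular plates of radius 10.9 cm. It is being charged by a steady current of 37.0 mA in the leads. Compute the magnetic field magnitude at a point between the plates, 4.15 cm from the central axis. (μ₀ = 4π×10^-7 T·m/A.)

2.58×10^-8 T

Between the plates the displacement current equals the wire current: I_d = 37.0 mA = 0.0370 A.
An Ampèrian loop of radius r encloses a fraction (r/R)² of I_d. Then B·2πr = μ₀ I_d (r/R)², giving B = μ₀ I_d r/(2πR²) = 2.58×10^-8 T.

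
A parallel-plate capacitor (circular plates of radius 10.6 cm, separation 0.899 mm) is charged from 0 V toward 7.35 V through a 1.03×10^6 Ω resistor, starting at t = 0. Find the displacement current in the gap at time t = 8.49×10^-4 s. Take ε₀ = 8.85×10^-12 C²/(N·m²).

6.66×10^-7 A

With C = ε₀A/d = (8.85×10^-12)(0.03530)/(8.99×10^-4) = 3.475×10^-10 F, the time constant is τ = RC = 3.579×10^-4 s, so t/τ = 2.372 and e^(−t/τ) = 0.09329.
I_d = I_cond = (V₀/R) e^(−t/τ) = (7.136×10^-6)(0.09329) = 6.66×10^-7 A.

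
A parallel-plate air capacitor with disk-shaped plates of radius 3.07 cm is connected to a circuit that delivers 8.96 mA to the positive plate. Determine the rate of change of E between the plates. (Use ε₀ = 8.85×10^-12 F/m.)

3.42×10^11 V/(m·s)

The displacement current between the plates equals the conduction current, I_d = 8.96 mA.
Since I_d = ε₀ A dE/dt, dE/dt = I_d/(ε₀A) = (8.96×10^-3)/((8.85×10^-12)(2.961×10^-3)) = 3.42×10^11 V/(m·s).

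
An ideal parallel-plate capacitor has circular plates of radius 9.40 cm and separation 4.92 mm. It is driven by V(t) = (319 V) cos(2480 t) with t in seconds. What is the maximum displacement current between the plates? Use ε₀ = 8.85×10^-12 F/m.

The displacement current equals the conduction current C dV/dt, which peaks at C V₀ ω.
With C = ε₀A/d = (8.85×10^-12)(0.02776)/(4.92×10^-3) = 4.993×10^-11 F and ω = 2480 rad/s, I_d,max = (4.993×10^-11)(319)(2480) = 3.95×10^-5 A.

3.95×10^-5 A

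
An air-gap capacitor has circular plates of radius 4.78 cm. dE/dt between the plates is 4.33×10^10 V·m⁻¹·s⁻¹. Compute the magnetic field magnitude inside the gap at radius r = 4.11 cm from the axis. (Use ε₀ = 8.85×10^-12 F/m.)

9.90×10^-9 T

Total displacement current: I_d = ε₀(πR²)(dE/dt) = (8.85×10^-12)(7.178×10^-3)(4.33×10^10) = 2.751×10^-3 A.
For r < R the Ampère–Maxwell law gives B(2πr) = μ₀ I_d (r²/R²), so B = μ₀ I_d r/(2πR²) = (4π×10^-7)(2.751×10^-3)(0.0411)/(2π·0.0478²) = 9.90×10^-9 T.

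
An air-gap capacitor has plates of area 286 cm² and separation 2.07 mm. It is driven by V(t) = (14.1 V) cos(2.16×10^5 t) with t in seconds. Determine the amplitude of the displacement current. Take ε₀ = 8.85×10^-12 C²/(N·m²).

The displacement current equals the conduction current C dV/dt, which peaks at C V₀ ω.
With C = ε₀A/d = (8.85×10^-12)(0.0286)/(2.07×10^-3) = 1.223×10^-10 F and ω = 2.16×10^5 rad/s, I_d,max = (1.223×10^-10)(14.1)(2.16×10^5) = 3.72×10^-4 A.

3.72×10^-4 A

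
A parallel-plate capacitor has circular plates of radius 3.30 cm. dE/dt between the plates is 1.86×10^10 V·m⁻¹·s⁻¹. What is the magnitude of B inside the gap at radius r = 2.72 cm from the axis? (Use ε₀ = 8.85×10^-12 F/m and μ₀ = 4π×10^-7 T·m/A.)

2.81×10^-9 T

Total displacement current: I_d = ε₀(πR²)(dE/dt) = (8.85×10^-12)(3.421×10^-3)(1.86×10^10) = 5.631×10^-4 A.
For r < R the Ampère–Maxwell law gives B(2πr) = μ₀ I_d (r²/R²), so B = μ₀ I_d r/(2πR²) = (4π×10^-7)(5.631×10^-4)(0.0272)/(2π·0.0330²) = 2.81×10^-9 T.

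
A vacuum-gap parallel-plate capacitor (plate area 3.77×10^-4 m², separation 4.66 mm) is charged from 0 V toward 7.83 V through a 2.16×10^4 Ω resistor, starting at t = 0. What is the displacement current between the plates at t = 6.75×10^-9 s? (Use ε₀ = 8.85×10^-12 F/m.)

C = ε₀A/d = (8.85×10^-12)(3.77×10^-4)/(4.66×10^-3) = 7.160×10^-13 F, so τ = RC = 1.547×10^-8 s.
The conduction current is I(t) = (V₀/R) e^(−t/τ), and the displacement current between the plates equals it.
t/τ = 0.4363; I_d = (7.83/2.16×10^4) · e^(−0.4363) = (3.625×10^-4)(0.6464) = 2.34×10^-4 A.

2.34×10^-4 A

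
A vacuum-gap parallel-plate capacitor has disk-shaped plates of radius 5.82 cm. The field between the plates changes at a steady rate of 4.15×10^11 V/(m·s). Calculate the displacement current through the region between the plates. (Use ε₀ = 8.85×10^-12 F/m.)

0.0391 A

With a uniform field, Φ_E = EA, so I_d = ε₀ A dE/dt = 0.0391 A.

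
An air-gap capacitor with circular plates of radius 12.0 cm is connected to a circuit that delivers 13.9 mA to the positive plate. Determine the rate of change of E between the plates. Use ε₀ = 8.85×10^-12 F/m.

The displacement current between the plates equals the conduction current, I_d = 13.9 mA.
Inverting I_d = ε₀ A dE/dt gives dE/dt = 0.0139 / (8.85×10^-12 · 0.04524) = 3.47×10^10 V/(m·s).

3.47×10^10 V/(m·s)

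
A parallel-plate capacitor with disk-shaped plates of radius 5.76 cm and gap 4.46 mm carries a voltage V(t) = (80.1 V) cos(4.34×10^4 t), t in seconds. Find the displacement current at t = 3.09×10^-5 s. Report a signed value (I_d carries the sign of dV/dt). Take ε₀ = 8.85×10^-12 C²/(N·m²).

dV/dt = (80.1)(4.34×10^4)·−sin(1.34106) = -3.385×10^6 V/s.
I_d = C dV/dt with C = ε₀A/d = (8.85×10^-12)(0.01042)/(4.46×10^-3) = 2.068×10^-11 F, so I_d = (2.068×10^-11)(-3.385×10^6) = -7.00×10^-5 A.

-7.00×10^-5 A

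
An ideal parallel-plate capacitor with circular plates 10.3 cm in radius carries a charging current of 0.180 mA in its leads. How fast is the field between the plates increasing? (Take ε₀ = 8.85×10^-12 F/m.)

6.10×10^8 V/(m·s)

By continuity, I_d in the gap equals the 0.180 mA flowing in the wire.
Since I_d = ε₀ A dE/dt, dE/dt = I_d/(ε₀A) = (1.80×10^-4)/((8.85×10^-12)(0.03333)) = 6.10×10^8 V/(m·s).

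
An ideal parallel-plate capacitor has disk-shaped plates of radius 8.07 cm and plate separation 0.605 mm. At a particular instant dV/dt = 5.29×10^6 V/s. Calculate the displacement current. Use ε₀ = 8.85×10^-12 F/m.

The field between the plates is E = V/d, so dE/dt = (5.29×10^6)/(6.05×10^-4 m) = 8.744×10^9 V/(m·s).
I_d = ε₀ A (dE/dt) = (8.85×10^-12)(0.02046)(8.744×10^9) = 1.58×10^-3 A.

1.58×10^-3 A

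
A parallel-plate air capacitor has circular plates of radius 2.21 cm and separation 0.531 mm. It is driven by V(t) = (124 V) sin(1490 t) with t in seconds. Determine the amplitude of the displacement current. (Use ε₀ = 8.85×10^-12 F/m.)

(dE/dt)_max = V₀ω/d = 3.479×10^8 V/(m·s); ω = 1490 rad/s.
I_d,max = ε₀ A (dE/dt)_max = (8.85×10^-12)(1.534×10^-3)(3.479×10^8) = 4.72×10^-6 A.

4.72×10^-6 A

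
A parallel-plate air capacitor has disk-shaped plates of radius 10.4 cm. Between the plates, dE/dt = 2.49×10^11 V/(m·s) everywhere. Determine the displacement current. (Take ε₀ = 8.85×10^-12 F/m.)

0.0749 A

The displacement current is ε₀ times dΦ_E/dt = ε₀ A dE/dt = (8.85×10^-12)(0.03398)(2.49×10^11) = 0.0749 A.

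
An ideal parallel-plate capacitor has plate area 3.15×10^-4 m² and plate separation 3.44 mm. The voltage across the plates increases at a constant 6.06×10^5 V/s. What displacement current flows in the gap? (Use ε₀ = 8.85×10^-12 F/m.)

The field between the plates is E = V/d, so dE/dt = (6.06×10^5)/(3.44×10^-3 m) = 1.762×10^8 V/(m·s).
I_d = ε₀ A (dE/dt) = (8.85×10^-12)(3.15×10^-4)(1.762×10^8) = 4.91×10^-7 A.

4.91×10^-7 A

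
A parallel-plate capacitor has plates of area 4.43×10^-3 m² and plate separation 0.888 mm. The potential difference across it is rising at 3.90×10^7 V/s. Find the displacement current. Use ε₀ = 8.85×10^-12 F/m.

1.72×10^-3 A

The displacement current equals the charging current C dV/dt. With C = ε₀A/d = (8.85×10^-12)(4.43×10^-3)/(8.88×10^-4) = 4.415×10^-11 F, I_d = (4.415×10^-11)(3.90×10^7) = 1.72×10^-3 A.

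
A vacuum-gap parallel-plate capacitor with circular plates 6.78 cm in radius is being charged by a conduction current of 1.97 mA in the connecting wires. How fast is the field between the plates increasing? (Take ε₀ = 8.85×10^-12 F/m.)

By continuity, I_d in the gap equals the 1.97 mA flowing in the wire.
Then dE/dt = I_d/(ε₀A) = 1.54×10^10 V/(m·s).

1.54×10^10 V/(m·s)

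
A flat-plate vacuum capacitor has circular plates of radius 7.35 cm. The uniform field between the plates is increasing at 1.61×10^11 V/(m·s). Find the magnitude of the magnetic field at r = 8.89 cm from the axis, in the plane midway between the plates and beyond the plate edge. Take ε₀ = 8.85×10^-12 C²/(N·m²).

Total displacement current: I_d = ε₀(πR²)(dE/dt) = (8.85×10^-12)(0.01697)(1.61×10^11) = 0.02418 A.
With r > R the enclosed displacement current is the full I_d; B = μ₀ I_d / (2πr) = 5.44×10^-8 T.

5.44×10^-8 T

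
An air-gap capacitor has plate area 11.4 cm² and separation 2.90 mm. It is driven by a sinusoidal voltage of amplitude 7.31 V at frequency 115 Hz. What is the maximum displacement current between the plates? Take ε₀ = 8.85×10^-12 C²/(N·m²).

(dE/dt)_max = V₀ω/d = 1.821×10^6 V/(m·s); ω = 2πf = 722.6 rad/s.
I_d,max = ε₀ A (dE/dt)_max = (8.85×10^-12)(1.14×10^-3)(1.821×10^6) = 1.84×10^-8 A.

1.84×10^-8 A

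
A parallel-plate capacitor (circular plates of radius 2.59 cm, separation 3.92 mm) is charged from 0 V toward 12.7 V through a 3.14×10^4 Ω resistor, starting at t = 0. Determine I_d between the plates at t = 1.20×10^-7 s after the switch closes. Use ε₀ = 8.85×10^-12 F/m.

1.81×10^-4 A

With C = ε₀A/d = (8.85×10^-12)(2.107×10^-3)/(3.92×10^-3) = 4.757×10^-12 F, the time constant is τ = RC = 1.494×10^-7 s, so t/τ = 0.8032 and e^(−t/τ) = 0.4479.
I_d = I_cond = (V₀/R) e^(−t/τ) = (4.045×10^-4)(0.4479) = 1.81×10^-4 A.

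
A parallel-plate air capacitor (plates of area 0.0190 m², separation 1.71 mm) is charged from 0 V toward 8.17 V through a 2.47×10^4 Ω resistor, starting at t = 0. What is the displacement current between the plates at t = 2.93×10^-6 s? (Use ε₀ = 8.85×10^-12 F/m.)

9.90×10^-5 A

C = ε₀A/d = (8.85×10^-12)(0.0190)/(1.71×10^-3) = 9.833×10^-11 F and τ = RC = 2.429×10^-6 s. I_d in the gap equals the RC charging current.
I_d(t) = (V₀/R) e^(−t/τ) = 3.308×10^-4 · e^(−1.206) = 9.90×10^-5 A.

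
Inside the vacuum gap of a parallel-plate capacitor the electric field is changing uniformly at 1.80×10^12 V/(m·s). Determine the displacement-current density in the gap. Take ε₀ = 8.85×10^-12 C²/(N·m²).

J_d = ε₀ dE/dt = (8.85×10^-12)(1.80×10^12) = 15.9 A/m².

15.9 A/m²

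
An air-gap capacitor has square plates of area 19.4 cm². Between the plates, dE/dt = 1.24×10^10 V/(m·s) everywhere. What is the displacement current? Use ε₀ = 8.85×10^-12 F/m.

2.13×10^-4 A

The displacement current is ε₀ times dΦ_E/dt = ε₀ A dE/dt = (8.85×10^-12)(1.94×10^-3)(1.24×10^10) = 2.13×10^-4 A.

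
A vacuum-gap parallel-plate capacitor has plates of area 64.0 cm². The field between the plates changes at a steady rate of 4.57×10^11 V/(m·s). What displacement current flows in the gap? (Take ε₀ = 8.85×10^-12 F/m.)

I_d = ε₀ A (dE/dt) = (8.85×10^-12)(6.40×10^-3 m²)(4.57×10^11) = 0.0259 A.

0.0259 A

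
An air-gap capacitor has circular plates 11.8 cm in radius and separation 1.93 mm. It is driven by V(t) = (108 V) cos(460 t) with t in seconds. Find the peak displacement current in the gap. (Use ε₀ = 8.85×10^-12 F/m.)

C = ε₀A/d = (8.85×10^-12)(0.04374)/(1.93×10^-3) = 2.006×10^-10 F; ω = 460 rad/s.
I_d = C dV/dt, so |I_d|_max = C V₀ ω = (2.006×10^-10)(108)(460) = 9.97×10^-6 A.

9.97×10^-6 A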